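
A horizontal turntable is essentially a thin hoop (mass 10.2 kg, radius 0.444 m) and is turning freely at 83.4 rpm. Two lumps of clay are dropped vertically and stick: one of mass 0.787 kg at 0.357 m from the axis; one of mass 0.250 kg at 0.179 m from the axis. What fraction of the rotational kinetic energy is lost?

fraction ≈ 0.0511

No external torque acts about the axis; L_before = L_after.
I_p = (10.2)(0.444)² = 2.011 kg·m².
Added inertia Σmr² = (0.787)(0.357)² + (0.250)(0.179)² = 0.1083 kg·m²; I_f = 2.011 + 0.1083 = 2.119 kg·m².
ω_f = I_p ω_i / I_f = (2.011)(83.4) / 2.119 = 79.14 rpm.
KE_i = ½(2.011)(8.734 rad/s)² = 76.69 J; KE_f = ½(2.119)(8.287)² = 72.77 J.
Fraction lost = 0.05111.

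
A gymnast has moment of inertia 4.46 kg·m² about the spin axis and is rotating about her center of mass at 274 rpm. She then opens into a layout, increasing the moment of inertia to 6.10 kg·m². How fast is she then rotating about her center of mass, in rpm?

ω₂ ≈ 200 rpm

With no external torque about the axis, L is conserved: I₁ω₁ = I₂ω₂.
ω₂ = I₁ω₁ / I₂ = (4.460)(274 rpm) / (6.100) = 200.3 rpm.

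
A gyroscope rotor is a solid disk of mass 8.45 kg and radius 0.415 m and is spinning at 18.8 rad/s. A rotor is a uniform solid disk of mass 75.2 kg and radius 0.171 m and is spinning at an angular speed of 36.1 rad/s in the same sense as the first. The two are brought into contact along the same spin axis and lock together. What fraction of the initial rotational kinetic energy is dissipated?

fraction ≈ 0.0775

The coupling torques are internal; angular momentum about the shared axis is conserved.
Moments of inertia: I_A = ½(8.45)(0.415)² = 0.7277 kg·m²; I_B = ½(75.2)(0.171)² = 1.099 kg·m².
Taking A's sense as positive: L = (0.7277)(18.8) + (1.099)(36.1) = 53.37 kg·m²·rad/s.
Combined I = 0.7277 + 1.099 = 1.827 kg·m².
ω_f = L / I = 53.37 / 1.827 = 29.21 rad/s.
KE_i = ½ΣIω² = 845.0 J; KE_f = ½(1.827)(29.21)² = 779.5 J.
Fraction dissipated = (KE_i − KE_f)/KE_i = 0.07754.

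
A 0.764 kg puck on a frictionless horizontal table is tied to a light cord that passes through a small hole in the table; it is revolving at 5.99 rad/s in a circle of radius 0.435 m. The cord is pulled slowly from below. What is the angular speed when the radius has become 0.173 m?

ω₂ ≈ 37.9 rad/s

The constraining force is radial, so m r² ω about the center is conserved.
ω₂ = ω₁ (r₁/r₂)² = (5.99)(0.435/0.173)² = 37.87 rad/s.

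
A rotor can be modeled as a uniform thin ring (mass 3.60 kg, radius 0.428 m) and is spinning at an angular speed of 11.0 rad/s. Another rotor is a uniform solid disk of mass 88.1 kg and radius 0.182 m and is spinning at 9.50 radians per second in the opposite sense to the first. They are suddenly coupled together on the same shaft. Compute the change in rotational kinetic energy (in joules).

ΔKE ≈ -95.4 J

No external torque acts about the common axis, so total angular momentum is conserved.
Moments of inertia: I_A = (3.60)(0.428)² = 0.6595 kg·m²; I_B = ½(88.1)(0.182)² = 1.459 kg·m².
Taking A's sense as positive: L = (0.6595)(11.0) − (1.459)(9.50) = -6.607 kg·m²·rad/s.
Combined I = 0.6595 + 1.459 = 2.119 kg·m².
ω_f = L / I = -6.607 / 2.119 = -3.119 rad/s.
KE_i = ½ΣIω² = 105.7 J; KE_f = ½(2.119)(3.119)² = 10.30 J.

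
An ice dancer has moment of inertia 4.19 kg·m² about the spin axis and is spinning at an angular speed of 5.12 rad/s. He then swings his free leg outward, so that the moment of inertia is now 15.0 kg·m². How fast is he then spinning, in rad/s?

Angular momentum about the spin axis is conserved since the torque about it is zero.
ω₂ = I₁ω₁ / I₂ = (4.190)(5.12 rad/s) / (15.00) = 1.430 rad/s.

ω₂ ≈ 1.43 rad/s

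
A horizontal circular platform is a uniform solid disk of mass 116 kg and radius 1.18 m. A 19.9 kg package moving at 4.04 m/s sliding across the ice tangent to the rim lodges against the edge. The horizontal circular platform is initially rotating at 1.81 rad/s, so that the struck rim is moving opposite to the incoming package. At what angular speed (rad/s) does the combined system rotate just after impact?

The axle reaction passes through the central axle and exerts no torque about it; angular momentum about the central axle is conserved through the impact.
I_p = ½(116)(1.18)² = 80.76 kg·m². Taking the sense of the package's angular momentum as positive, L_{package} = m v R = (19.9)(4.04)(1.18) = 94.87 kg·m²/s.
L_i = −I_p ω_p + m v R = −(80.76)(1.81) + 94.87 = -51.31 kg·m²/s.
After sticking, I_f = I_p + m R² = 80.76 + (19.9)(1.18)² = 108.5 kg·m².
ω_f = L_i / I_f = -51.31 / 108.5 = -0.4730 rad/s.

|ω_f| ≈ 0.473 rad/s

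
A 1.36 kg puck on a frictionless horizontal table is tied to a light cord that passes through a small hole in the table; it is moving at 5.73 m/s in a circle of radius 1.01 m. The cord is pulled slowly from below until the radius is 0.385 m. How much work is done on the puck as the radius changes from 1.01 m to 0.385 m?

W ≈ 131 J

The only horizontal force on the mass is along the cord (radial), so it exerts no torque about the hole and angular momentum m v r is conserved.
v₂ = v₁ r₁ / r₂ = (5.73)(1.01) / (0.385) = 15.03 m/s.
W = ΔKE = ½m(v₂² − v₁²) = 131.3 J.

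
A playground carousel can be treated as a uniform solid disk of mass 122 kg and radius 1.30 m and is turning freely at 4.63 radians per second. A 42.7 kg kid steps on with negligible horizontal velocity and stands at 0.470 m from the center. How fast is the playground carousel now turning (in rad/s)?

No external torque acts about the center; L_before = L_after.
I_p = ½(122)(1.30)² = 103.1 kg·m².
Added inertia Σmr² = (42.7)(0.470)² = 9.432 kg·m²; I_f = 103.1 + 9.432 = 112.5 kg·m².
ω_f = I_p ω_i / I_f = (103.1)(4.63) / 112.5 = 4.242 rad/s.

ω_f ≈ 4.24 rad/s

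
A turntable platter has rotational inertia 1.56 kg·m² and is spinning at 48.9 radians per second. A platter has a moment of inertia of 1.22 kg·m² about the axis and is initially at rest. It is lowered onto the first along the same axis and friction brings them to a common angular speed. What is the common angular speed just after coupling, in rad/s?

No external torque acts about the common axis, so total angular momentum is conserved.
Taking A's sense as positive: L = (1.560)(48.9) = 76.28 kg·m²·rad/s.
Combined I = 1.560 + 1.220 = 2.780 kg·m².
ω_f = L / I = 76.28 / 2.780 = 27.44 rad/s.

|ω_f| ≈ 27.4 rad/s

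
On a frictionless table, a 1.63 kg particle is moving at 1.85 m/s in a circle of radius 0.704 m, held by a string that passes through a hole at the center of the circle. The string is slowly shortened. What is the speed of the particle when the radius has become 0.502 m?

v₂ ≈ 2.59 m/s

The only horizontal force on the mass is along the cord (radial), so it exerts no torque about the hole and angular momentum m v r is conserved.
v₂ = v₁ r₁ / r₂ = (1.85)(0.704) / (0.502) = 2.594 m/s.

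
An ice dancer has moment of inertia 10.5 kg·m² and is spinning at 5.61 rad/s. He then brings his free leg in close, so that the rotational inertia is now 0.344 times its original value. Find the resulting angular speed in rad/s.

ω₂ ≈ 16.3 rad/s

With no external torque about the axis, L is conserved: I₁ω₁ = I₂ω₂.
I₂ = 0.344 × 10.5 = 3.612 kg·m².
ω₂ = I₁ω₁ / I₂ = (10.50)(5.61 rad/s) / (3.612) = 16.31 rad/s.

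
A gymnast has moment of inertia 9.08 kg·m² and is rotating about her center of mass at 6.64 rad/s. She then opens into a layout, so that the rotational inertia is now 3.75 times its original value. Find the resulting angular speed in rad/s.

ω₂ ≈ 1.77 rad/s

With no external torque about the axis, L is conserved: I₁ω₁ = I₂ω₂.
I₂ = 3.75 × 9.08 = 34.05 kg·m².
ω₂ = I₁ω₁ / I₂ = (9.080)(6.64 rad/s) / (34.05) = 1.771 rad/s.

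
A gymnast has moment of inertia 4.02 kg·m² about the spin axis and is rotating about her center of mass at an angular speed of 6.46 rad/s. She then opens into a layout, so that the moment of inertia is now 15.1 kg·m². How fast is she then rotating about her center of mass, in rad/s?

ω₂ ≈ 1.72 rad/s

With no external torque about the axis, L is conserved: I₁ω₁ = I₂ω₂.
ω₂ = I₁ω₁ / I₂ = (4.020)(6.46 rad/s) / (15.10) = 1.720 rad/s.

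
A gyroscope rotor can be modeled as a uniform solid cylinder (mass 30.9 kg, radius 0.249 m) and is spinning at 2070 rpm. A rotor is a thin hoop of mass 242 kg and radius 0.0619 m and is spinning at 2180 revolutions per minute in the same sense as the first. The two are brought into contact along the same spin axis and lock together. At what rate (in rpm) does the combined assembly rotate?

The coupling torques are internal; angular momentum about the shared axis is conserved.
Moments of inertia: I_A = ½(30.9)(0.249)² = 0.9579 kg·m²; I_B = (242)(0.0619)² = 0.9272 kg·m².
Taking A's sense as positive: L = (0.9579)(2070) + (0.9272)(2180) = 4004 kg·m²·rpm.
Combined I = 0.9579 + 0.9272 = 1.885 kg·m².
ω_f = L / I = 4004 / 1.885 = 2124 rpm.

|ω_f| ≈ 2120 rpm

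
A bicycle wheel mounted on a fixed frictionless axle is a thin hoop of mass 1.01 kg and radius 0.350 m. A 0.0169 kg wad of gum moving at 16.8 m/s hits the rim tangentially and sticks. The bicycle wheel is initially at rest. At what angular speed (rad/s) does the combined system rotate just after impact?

|ω_f| ≈ 0.790 rad/s

About the axle the impulsive forces during the collision are internal, so angular momentum about that axis is conserved.
I_p = (1.01)(0.350)² = 0.1237 kg·m². Taking the sense of the wad of gum's angular momentum as positive, L_{wad} = m v R = (0.0169)(16.8)(0.350) = 0.09937 kg·m²/s.
L_i = 0 + 0.09937 = 0.09937 kg·m²/s.
After sticking, I_f = I_p + m R² = 0.1237 + (0.0169)(0.350)² = 0.1258 kg·m².
ω_f = L_i / I_f = 0.09937 / 0.1258 = 0.7900 rad/s.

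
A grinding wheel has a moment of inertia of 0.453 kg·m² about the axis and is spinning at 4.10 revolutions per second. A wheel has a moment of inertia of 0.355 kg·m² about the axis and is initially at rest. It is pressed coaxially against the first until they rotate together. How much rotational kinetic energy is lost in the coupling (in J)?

ΔKE lost ≈ 66.0 J

The coupling torques are internal; angular momentum about the shared axis is conserved.
Taking A's sense as positive: L = (0.4530)(4.10) = 1.857 kg·m²·rev/s.
Combined I = 0.4530 + 0.3550 = 0.8080 kg·m².
ω_f = L / I = 1.857 / 0.8080 = 2.299 rev/s.
KE_i = ½ΣIω² = 150.3 J; KE_f = ½(0.8080)(14.44)² = 84.27 J.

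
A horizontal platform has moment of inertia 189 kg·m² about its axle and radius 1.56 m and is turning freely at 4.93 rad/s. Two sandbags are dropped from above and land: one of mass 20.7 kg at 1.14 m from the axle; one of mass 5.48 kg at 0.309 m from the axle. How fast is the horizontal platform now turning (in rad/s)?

ω_f ≈ 4.31 rad/s

The added mass arrives with no angular momentum about the axle, and any external torque about the axle is negligible, so the system's angular momentum is conserved.
Added inertia Σmr² = (20.7)(1.14)² + (5.48)(0.309)² = 27.42 kg·m²; I_f = 189.0 + 27.42 = 216.4 kg·m².
ω_f = I_p ω_i / I_f = (189.0)(4.93) / 216.4 = 4.305 rad/s.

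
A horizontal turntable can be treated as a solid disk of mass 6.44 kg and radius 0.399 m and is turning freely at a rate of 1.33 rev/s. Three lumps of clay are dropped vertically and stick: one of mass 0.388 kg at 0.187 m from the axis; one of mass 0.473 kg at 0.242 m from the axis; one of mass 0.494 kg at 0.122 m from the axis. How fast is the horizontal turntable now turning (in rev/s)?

The added mass arrives with no angular momentum about the axis, and any external torque about the axis is negligible, so the system's angular momentum is conserved.
I_p = ½(6.44)(0.399)² = 0.5126 kg·m².
Added inertia Σmr² = (0.388)(0.187)² + (0.473)(0.242)² + (0.494)(0.122)² = 0.04862 kg·m²; I_f = 0.5126 + 0.04862 = 0.5612 kg·m².
ω_f = I_p ω_i / I_f = (0.5126)(1.33) / 0.5612 = 1.215 rev/s.

ω_f ≈ 1.21 rev/s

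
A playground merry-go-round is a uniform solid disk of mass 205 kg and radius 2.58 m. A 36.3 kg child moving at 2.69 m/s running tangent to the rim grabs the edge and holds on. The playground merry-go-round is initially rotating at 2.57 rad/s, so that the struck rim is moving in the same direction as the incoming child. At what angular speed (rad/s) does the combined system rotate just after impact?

About the axle the impulsive forces during the collision are internal, so angular momentum about that axis is conserved.
I_p = ½(205)(2.58)² = 682.3 kg·m². Taking the sense of the child's angular momentum as positive, L_{child} = m v R = (36.3)(2.69)(2.58) = 251.9 kg·m²/s.
L_i = +I_p ω_p + m v R = +(682.3)(2.57) + 251.9 = 2005 kg·m²/s.
After sticking, I_f = I_p + m R² = 682.3 + (36.3)(2.58)² = 923.9 kg·m².
ω_f = L_i / I_f = 2005 / 923.9 = 2.171 rad/s.

|ω_f| ≈ 2.17 rad/s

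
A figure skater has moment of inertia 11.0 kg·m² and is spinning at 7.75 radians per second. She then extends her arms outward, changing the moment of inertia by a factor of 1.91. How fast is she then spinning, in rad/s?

With no external torque about the axis, L is conserved: I₁ω₁ = I₂ω₂.
I₂ = 1.91 × 11.0 = 21.01 kg·m².
ω₂ = I₁ω₁ / I₂ = (11.00)(7.75 rad/s) / (21.01) = 4.058 rad/s.

ω₂ ≈ 4.06 rad/s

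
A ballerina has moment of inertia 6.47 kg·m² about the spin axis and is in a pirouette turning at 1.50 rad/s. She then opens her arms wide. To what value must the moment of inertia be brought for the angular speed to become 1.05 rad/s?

I₂ ≈ 9.24 kg·m²

Angular momentum about the spin axis is conserved since the torque about it is zero.
I₂ = I₁ω₁ / ω₂ = (6.47)(1.50) / (1.05) = 9.243 kg·m².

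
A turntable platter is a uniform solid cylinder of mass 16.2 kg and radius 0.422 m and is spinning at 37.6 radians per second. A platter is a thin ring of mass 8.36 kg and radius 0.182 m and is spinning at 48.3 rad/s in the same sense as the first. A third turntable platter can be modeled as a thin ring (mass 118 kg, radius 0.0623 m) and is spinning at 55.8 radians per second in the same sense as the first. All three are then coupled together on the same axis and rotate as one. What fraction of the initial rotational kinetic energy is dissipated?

fraction ≈ 0.0304

No external torque acts about the common axis, so total angular momentum is conserved.
Moments of inertia: I_A = ½(16.2)(0.422)² = 1.442 kg·m²; I_B = (8.36)(0.182)² = 0.2769 kg·m²; I_C = (118)(0.0623)² = 0.4580 kg·m².
Taking A's sense as positive: L = (1.442)(37.6) + (0.2769)(48.3) + (0.4580)(55.8) = 93.17 kg·m²·rad/s.
Combined I = 1.442 + 0.2769 + 0.4580 = 2.177 kg·m².
ω_f = L / I = 93.17 / 2.177 = 42.79 rad/s.
KE_i = ½ΣIω² = 2056 J; KE_f = ½(2.177)(42.79)² = 1993 J.
Fraction dissipated = (KE_i − KE_f)/KE_i = 0.03035.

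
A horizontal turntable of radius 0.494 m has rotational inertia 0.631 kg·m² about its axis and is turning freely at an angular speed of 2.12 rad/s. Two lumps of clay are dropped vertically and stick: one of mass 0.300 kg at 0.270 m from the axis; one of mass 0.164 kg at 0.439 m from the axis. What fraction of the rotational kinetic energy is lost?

fraction ≈ 0.0781

No external torque acts about the axis; L_before = L_after.
Added inertia Σmr² = (0.300)(0.270)² + (0.164)(0.439)² = 0.05348 kg·m²; I_f = 0.6310 + 0.05348 = 0.6845 kg·m².
ω_f = I_p ω_i / I_f = (0.6310)(2.12) / 0.6845 = 1.954 rad/s.
KE_i = ½(0.6310)(2.120 rad/s)² = 1.418 J; KE_f = ½(0.6845)(1.954)² = 1.307 J.
Fraction lost = 0.07813.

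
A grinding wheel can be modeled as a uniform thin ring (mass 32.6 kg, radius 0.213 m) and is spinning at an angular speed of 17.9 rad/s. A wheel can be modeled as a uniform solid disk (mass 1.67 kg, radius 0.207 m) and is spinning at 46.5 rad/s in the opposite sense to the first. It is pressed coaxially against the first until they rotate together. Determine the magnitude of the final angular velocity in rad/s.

|ω_f| ≈ 16.4 rad/s

The coupling torques are internal; angular momentum about the shared axis is conserved.
Moments of inertia: I_A = (32.6)(0.213)² = 1.479 kg·m²; I_B = ½(1.67)(0.207)² = 0.03578 kg·m².
Taking A's sense as positive: L = (1.479)(17.9) − (0.03578)(46.5) = 24.81 kg·m²·rad/s.
Combined I = 1.479 + 0.03578 = 1.515 kg·m².
ω_f = L / I = 24.81 / 1.515 = 16.38 rad/s.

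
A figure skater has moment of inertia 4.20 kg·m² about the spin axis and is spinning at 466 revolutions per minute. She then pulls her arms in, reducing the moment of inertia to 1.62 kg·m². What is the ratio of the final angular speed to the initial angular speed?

ω₂/ω₁ ≈ 2.59

No external torque acts about the spin axis, so angular momentum is conserved.
ω₂/ω₁ = I₁/I₂ = 4.200 / 1.620 = 2.593.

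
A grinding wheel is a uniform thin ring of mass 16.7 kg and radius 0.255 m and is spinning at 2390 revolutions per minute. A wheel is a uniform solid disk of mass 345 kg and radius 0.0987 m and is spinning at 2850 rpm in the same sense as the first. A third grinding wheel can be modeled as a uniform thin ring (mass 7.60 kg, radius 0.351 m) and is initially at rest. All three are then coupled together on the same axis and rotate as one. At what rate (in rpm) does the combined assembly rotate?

The coupling torques are internal; angular momentum about the shared axis is conserved.
Moments of inertia: I_A = (16.7)(0.255)² = 1.086 kg·m²; I_B = ½(345)(0.0987)² = 1.680 kg·m²; I_C = (7.60)(0.351)² = 0.9363 kg·m².
Taking A's sense as positive: L = (1.086)(2390) + (1.680)(2850) = 7385 kg·m²·rpm.
Combined I = 1.086 + 1.680 + 0.9363 = 3.703 kg·m².
ω_f = L / I = 7385 / 3.703 = 1994 rpm.

|ω_f| ≈ 1990 rpm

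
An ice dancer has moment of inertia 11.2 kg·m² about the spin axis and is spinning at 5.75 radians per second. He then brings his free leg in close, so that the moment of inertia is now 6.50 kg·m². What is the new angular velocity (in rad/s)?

Angular momentum about the spin axis is conserved since the torque about it is zero.
ω₂ = I₁ω₁ / I₂ = (11.20)(5.75 rad/s) / (6.500) = 9.908 rad/s.

ω₂ ≈ 9.91 rad/s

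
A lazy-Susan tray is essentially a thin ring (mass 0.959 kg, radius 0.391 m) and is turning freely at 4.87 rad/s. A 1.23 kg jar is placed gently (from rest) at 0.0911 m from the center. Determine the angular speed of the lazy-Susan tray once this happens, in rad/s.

ω_f ≈ 4.55 rad/s

No external torque acts about the center; L_before = L_after.
I_p = (0.959)(0.391)² = 0.1466 kg·m².
Added inertia Σmr² = (1.23)(0.0911)² = 0.01021 kg·m²; I_f = 0.1466 + 0.01021 = 0.1568 kg·m².
ω_f = I_p ω_i / I_f = (0.1466)(4.87) / 0.1568 = 4.553 rad/s.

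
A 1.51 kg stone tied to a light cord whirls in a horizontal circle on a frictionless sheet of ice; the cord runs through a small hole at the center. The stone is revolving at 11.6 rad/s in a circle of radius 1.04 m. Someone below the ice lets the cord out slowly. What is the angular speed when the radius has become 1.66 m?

The constraining force is radial, so m r² ω about the center is conserved.
ω₂ = ω₁ (r₁/r₂)² = (11.6)(1.04/1.66)² = 4.553 rad/s.

ω₂ ≈ 4.55 rad/s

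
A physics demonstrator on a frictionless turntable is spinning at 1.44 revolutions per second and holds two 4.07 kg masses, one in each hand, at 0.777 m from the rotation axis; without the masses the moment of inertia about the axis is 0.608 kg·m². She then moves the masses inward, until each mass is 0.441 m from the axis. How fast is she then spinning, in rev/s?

No external torque acts about the spin axis, so angular momentum is conserved.
I₁ = 0.608 + 2(4.07)(0.777)² = 5.522 kg·m²; I₂ = 0.608 + 2(4.07)(0.441)² = 2.191 kg·m².
ω₂ = I₁ω₁ / I₂ = (5.522)(1.44 rev/s) / (2.191) = 3.629 rev/s.

ω₂ ≈ 3.63 rev/s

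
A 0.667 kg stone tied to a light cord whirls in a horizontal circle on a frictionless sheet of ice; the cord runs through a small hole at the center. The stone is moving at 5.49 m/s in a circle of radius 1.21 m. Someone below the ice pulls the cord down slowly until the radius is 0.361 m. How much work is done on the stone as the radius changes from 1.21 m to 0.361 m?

W ≈ 103 J

Central (radial) force ⇒ zero torque about the center ⇒ m v r is constant.
v₂ = v₁ r₁ / r₂ = (5.49)(1.21) / (0.361) = 18.40 m/s.
W = ΔKE = ½m(v₂² − v₁²) = 102.9 J.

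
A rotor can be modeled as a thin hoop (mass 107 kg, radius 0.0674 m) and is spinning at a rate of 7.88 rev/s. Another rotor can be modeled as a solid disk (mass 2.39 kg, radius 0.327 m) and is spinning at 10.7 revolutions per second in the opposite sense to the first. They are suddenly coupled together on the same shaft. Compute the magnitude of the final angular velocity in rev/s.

|ω_f| ≈ 4.01 rev/s

The coupling torques are internal; angular momentum about the shared axis is conserved.
Moments of inertia: I_A = (107)(0.0674)² = 0.4861 kg·m²; I_B = ½(2.39)(0.327)² = 0.1278 kg·m².
Taking A's sense as positive: L = (0.4861)(7.88) − (0.1278)(10.7) = 2.463 kg·m²·rev/s.
Combined I = 0.4861 + 0.1278 = 0.6139 kg·m².
ω_f = L / I = 2.463 / 0.6139 = 4.012 rev/s.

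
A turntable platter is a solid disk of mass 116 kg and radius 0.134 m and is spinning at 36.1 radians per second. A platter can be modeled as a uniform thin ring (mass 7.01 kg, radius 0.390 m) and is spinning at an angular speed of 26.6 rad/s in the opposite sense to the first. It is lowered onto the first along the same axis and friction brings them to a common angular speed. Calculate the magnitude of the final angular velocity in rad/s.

No external torque acts about the common axis, so total angular momentum is conserved.
Moments of inertia: I_A = ½(116)(0.134)² = 1.041 kg·m²; I_B = (7.01)(0.390)² = 1.066 kg·m².
Taking A's sense as positive: L = (1.041)(36.1) − (1.066)(26.6) = 9.235 kg·m²·rad/s.
Combined I = 1.041 + 1.066 = 2.108 kg·m².
ω_f = L / I = 9.235 / 2.108 = 4.382 rad/s.

|ω_f| ≈ 4.38 rad/s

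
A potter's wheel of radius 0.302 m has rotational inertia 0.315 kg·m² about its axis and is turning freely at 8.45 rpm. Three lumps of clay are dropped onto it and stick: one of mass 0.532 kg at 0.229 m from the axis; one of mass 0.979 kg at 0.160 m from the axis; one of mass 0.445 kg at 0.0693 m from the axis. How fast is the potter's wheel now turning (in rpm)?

The added mass arrives with no angular momentum about the axis, and any external torque about the axis is negligible, so the system's angular momentum is conserved.
Added inertia Σmr² = (0.532)(0.229)² + (0.979)(0.160)² + (0.445)(0.0693)² = 0.05510 kg·m²; I_f = 0.3150 + 0.05510 = 0.3701 kg·m².
ω_f = I_p ω_i / I_f = (0.3150)(8.45) / 0.3701 = 7.192 rpm.

ω_f ≈ 7.19 rpm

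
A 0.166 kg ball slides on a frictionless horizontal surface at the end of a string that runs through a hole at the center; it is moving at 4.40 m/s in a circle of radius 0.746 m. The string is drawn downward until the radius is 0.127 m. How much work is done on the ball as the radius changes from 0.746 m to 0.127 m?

W ≈ 53.8 J

Central (radial) force ⇒ zero torque about the center ⇒ m v r is constant.
v₂ = v₁ r₁ / r₂ = (4.40)(0.746) / (0.127) = 25.85 m/s.
W = ΔKE = ½m(v₂² − v₁²) = 53.84 J.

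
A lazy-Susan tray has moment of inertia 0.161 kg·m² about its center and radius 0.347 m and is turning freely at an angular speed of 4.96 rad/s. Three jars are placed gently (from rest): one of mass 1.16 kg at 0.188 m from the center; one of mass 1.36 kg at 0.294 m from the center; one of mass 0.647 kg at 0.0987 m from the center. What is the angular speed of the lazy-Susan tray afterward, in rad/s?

The added mass arrives with no angular momentum about the center, and any external torque about the center is negligible, so the system's angular momentum is conserved.
Added inertia Σmr² = (1.16)(0.188)² + (1.36)(0.294)² + (0.647)(0.0987)² = 0.1649 kg·m²; I_f = 0.1610 + 0.1649 = 0.3259 kg·m².
ω_f = I_p ω_i / I_f = (0.1610)(4.96) / 0.3259 = 2.451 rad/s.

ω_f ≈ 2.45 rad/s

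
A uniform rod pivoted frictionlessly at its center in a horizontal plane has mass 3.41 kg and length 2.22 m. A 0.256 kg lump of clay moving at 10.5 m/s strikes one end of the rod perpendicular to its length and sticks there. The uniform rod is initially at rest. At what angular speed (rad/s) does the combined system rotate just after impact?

|ω_f| ≈ 1.74 rad/s

About the pivot the impulsive forces during the collision are internal, so angular momentum about that axis is conserved.
I_p = (1/12)(3.41)(2.22)² = 1.400 kg·m². Taking the sense of the lump of clay's angular momentum as positive, L_{lump} = m v R = (0.256)(10.5)(2.22/2) = 2.984 kg·m²/s.
L_i = 0 + 2.984 = 2.984 kg·m²/s.
After sticking, I_f = I_p + m R² = 1.400 + (0.256)(2.22/2)² = 1.716 kg·m².
ω_f = L_i / I_f = 2.984 / 1.716 = 1.739 rad/s.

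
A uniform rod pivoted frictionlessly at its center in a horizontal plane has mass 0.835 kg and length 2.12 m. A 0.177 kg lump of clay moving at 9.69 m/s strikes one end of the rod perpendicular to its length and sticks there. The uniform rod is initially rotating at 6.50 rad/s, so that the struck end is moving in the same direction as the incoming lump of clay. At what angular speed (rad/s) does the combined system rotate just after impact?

|ω_f| ≈ 7.53 rad/s

The axle reaction passes through the pivot and exerts no torque about it; angular momentum about the pivot is conserved through the impact.
I_p = (1/12)(0.835)(2.12)² = 0.3127 kg·m². Taking the sense of the lump of clay's angular momentum as positive, L_{lump} = m v R = (0.177)(9.69)(2.12/2) = 1.818 kg·m²/s.
L_i = +I_p ω_p + m v R = +(0.3127)(6.50) + 1.818 = 3.851 kg·m²/s.
After sticking, I_f = I_p + m R² = 0.3127 + (0.177)(2.12/2)² = 0.5116 kg·m².
ω_f = L_i / I_f = 3.851 / 0.5116 = 7.527 rad/s.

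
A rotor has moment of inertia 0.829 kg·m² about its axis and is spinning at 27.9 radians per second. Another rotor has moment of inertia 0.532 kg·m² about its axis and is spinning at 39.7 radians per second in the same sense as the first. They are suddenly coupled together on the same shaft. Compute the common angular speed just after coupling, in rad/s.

No external torque acts about the common axis, so total angular momentum is conserved.
Taking A's sense as positive: L = (0.8290)(27.9) + (0.5320)(39.7) = 44.25 kg·m²·rad/s.
Combined I = 0.8290 + 0.5320 = 1.361 kg·m².
ω_f = L / I = 44.25 / 1.361 = 32.51 rad/s.

|ω_f| ≈ 32.5 rad/s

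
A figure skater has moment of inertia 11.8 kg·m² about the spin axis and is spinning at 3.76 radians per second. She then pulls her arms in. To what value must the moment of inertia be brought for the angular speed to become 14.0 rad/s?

I₂ ≈ 3.17 kg·m²

No external torque acts about the spin axis, so angular momentum is conserved.
I₂ = I₁ω₁ / ω₂ = (11.8)(3.76) / (14.0) = 3.169 kg·m².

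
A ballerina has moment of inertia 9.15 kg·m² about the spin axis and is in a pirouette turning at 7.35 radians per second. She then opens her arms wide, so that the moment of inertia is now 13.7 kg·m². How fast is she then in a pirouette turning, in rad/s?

ω₂ ≈ 4.91 rad/s

Angular momentum about the spin axis is conserved since the torque about it is zero.
ω₂ = I₁ω₁ / I₂ = (9.150)(7.35 rad/s) / (13.70) = 4.909 rad/s.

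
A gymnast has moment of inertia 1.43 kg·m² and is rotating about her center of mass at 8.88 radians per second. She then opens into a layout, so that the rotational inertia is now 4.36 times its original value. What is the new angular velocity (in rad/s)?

With no external torque about the axis, L is conserved: I₁ω₁ = I₂ω₂.
I₂ = 4.36 × 1.43 = 6.235 kg·m².
ω₂ = I₁ω₁ / I₂ = (1.430)(8.88 rad/s) / (6.235) = 2.037 rad/s.

ω₂ ≈ 2.04 rad/s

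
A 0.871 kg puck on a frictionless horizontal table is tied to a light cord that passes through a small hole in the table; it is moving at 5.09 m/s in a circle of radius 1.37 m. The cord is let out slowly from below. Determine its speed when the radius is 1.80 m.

The only horizontal force on the mass is along the cord (radial), so it exerts no torque about the hole and angular momentum m v r is conserved.
v₂ = v₁ r₁ / r₂ = (5.09)(1.37) / (1.80) = 3.874 m/s.

v₂ ≈ 3.87 m/s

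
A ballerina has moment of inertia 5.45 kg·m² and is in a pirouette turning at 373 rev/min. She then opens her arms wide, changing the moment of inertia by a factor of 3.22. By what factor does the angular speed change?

Angular momentum about the spin axis is conserved since the torque about it is zero.
I₂ = 3.22 × 5.45 = 17.55 kg·m².
ω₂/ω₁ = I₁/I₂ = 5.450 / 17.55 = 0.3106.

ω₂/ω₁ ≈ 0.311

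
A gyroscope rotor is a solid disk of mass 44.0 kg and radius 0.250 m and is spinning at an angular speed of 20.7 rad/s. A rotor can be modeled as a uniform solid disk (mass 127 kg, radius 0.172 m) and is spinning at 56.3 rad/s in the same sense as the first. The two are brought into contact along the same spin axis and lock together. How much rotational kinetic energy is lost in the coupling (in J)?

ΔKE lost ≈ 503 J

No external torque acts about the common axis, so total angular momentum is conserved.
Moments of inertia: I_A = ½(44.0)(0.250)² = 1.375 kg·m²; I_B = ½(127)(0.172)² = 1.879 kg·m².
Taking A's sense as positive: L = (1.375)(20.7) + (1.879)(56.3) = 134.2 kg·m²·rad/s.
Combined I = 1.375 + 1.879 = 3.254 kg·m².
ω_f = L / I = 134.2 / 3.254 = 41.26 rad/s.
KE_i = ½ΣIω² = 3272 J; KE_f = ½(3.254)(41.26)² = 2769 J.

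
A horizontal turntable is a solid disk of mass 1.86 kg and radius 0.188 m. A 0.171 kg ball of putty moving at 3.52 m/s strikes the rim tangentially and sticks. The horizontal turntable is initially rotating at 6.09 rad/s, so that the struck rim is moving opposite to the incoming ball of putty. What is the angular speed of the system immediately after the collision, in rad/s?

|ω_f| ≈ 2.24 rad/s

About the axle the impulsive forces during the collision are internal, so angular momentum about that axis is conserved.
I_p = ½(1.86)(0.188)² = 0.03287 kg·m². Taking the sense of the ball of putty's angular momentum as positive, L_{ball} = m v R = (0.171)(3.52)(0.188) = 0.1132 kg·m²/s.
L_i = −I_p ω_p + m v R = −(0.03287)(6.09) + 0.1132 = -0.08702 kg·m²/s.
After sticking, I_f = I_p + m R² = 0.03287 + (0.171)(0.188)² = 0.03891 kg·m².
ω_f = L_i / I_f = -0.08702 / 0.03891 = -2.236 rad/s.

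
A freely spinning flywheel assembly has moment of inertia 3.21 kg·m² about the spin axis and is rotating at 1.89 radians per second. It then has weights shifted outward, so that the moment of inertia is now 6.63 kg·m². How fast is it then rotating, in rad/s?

ω₂ ≈ 0.915 rad/s

Angular momentum about the spin axis is conserved since the torque about it is zero.
ω₂ = I₁ω₁ / I₂ = (3.210)(1.89 rad/s) / (6.630) = 0.9151 rad/s.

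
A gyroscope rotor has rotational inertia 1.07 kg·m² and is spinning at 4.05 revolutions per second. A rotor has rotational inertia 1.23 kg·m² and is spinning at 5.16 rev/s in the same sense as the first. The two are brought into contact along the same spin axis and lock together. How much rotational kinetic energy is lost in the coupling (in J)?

No external torque acts about the common axis, so total angular momentum is conserved.
Taking A's sense as positive: L = (1.070)(4.05) + (1.230)(5.16) = 10.68 kg·m²·rev/s.
Combined I = 1.070 + 1.230 = 2.300 kg·m².
ω_f = L / I = 10.68 / 2.300 = 4.644 rev/s.
KE_i = ½ΣIω² = 992.9 J; KE_f = ½(2.300)(29.18)² = 979.0 J.

ΔKE lost ≈ 13.9 J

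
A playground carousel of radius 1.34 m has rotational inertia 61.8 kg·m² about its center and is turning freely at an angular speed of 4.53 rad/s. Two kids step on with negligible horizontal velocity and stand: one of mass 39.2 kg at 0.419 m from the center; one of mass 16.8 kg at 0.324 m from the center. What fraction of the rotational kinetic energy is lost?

fraction ≈ 0.123

The added mass arrives with no angular momentum about the center, and any external torque about the center is negligible, so the system's angular momentum is conserved.
Added inertia Σmr² = (39.2)(0.419)² + (16.8)(0.324)² = 8.646 kg·m²; I_f = 61.80 + 8.646 = 70.45 kg·m².
ω_f = I_p ω_i / I_f = (61.80)(4.53) / 70.45 = 3.974 rad/s.
KE_i = ½(61.80)(4.530 rad/s)² = 634.1 J; KE_f = ½(70.45)(3.974)² = 556.3 J.
Fraction lost = 0.1227.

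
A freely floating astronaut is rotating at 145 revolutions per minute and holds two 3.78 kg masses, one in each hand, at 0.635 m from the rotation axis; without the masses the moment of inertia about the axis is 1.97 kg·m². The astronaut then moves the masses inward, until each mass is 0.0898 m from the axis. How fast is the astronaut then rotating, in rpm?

No external torque acts about the spin axis, so angular momentum is conserved.
I₁ = 1.97 + 2(3.78)(0.635)² = 5.018 kg·m²; I₂ = 1.97 + 2(3.78)(0.0898)² = 2.031 kg·m².
ω₂ = I₁ω₁ / I₂ = (5.018)(145 rpm) / (2.031) = 358.3 rpm.

ω₂ ≈ 358 rpm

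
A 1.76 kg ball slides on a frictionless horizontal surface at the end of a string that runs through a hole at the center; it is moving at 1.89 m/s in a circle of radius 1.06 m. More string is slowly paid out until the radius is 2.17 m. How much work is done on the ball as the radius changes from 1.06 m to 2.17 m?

Central (radial) force ⇒ zero torque about the center ⇒ m v r is constant.
v₂ = v₁ r₁ / r₂ = (1.89)(1.06) / (2.17) = 0.9232 m/s.
W = ΔKE = ½m(v₂² − v₁²) = -2.393 J.

W ≈ -2.39 J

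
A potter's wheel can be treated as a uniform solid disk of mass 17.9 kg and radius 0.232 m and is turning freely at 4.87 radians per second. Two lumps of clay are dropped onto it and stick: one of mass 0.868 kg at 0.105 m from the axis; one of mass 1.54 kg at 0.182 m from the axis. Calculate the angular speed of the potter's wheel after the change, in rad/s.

ω_f ≈ 4.33 rad/s

The added mass arrives with no angular momentum about the axis, and any external torque about the axis is negligible, so the system's angular momentum is conserved.
I_p = ½(17.9)(0.232)² = 0.4817 kg·m².
Added inertia Σmr² = (0.868)(0.105)² + (1.54)(0.182)² = 0.06058 kg·m²; I_f = 0.4817 + 0.06058 = 0.5423 kg·m².
ω_f = I_p ω_i / I_f = (0.4817)(4.87) / 0.5423 = 4.326 rad/s.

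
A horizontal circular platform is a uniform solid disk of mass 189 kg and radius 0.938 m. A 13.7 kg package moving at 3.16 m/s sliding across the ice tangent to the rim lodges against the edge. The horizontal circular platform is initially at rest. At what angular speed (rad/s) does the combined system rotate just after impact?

About the central axle the impulsive forces during the collision are internal, so angular momentum about that axis is conserved.
I_p = ½(189)(0.938)² = 83.15 kg·m². Taking the sense of the package's angular momentum as positive, L_{package} = m v R = (13.7)(3.16)(0.938) = 40.61 kg·m²/s.
L_i = 0 + 40.61 = 40.61 kg·m²/s.
After sticking, I_f = I_p + m R² = 83.15 + (13.7)(0.938)² = 95.20 kg·m².
ω_f = L_i / I_f = 40.61 / 95.20 = 0.4266 rad/s.

|ω_f| ≈ 0.427 rad/s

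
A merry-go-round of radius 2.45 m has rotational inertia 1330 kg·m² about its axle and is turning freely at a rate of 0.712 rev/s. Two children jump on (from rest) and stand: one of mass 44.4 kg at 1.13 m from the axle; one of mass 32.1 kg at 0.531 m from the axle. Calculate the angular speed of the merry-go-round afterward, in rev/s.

The added mass arrives with no angular momentum about the axle, and any external torque about the axle is negligible, so the system's angular momentum is conserved.
Added inertia Σmr² = (44.4)(1.13)² + (32.1)(0.531)² = 65.75 kg·m²; I_f = 1330 + 65.75 = 1396 kg·m².
ω_f = I_p ω_i / I_f = (1330)(0.712) / 1396 = 0.6785 rev/s.

ω_f ≈ 0.678 rev/s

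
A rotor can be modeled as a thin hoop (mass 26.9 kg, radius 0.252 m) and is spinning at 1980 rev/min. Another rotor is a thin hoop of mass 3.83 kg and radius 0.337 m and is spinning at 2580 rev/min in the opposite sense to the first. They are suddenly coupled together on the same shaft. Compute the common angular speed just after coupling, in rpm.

|ω_f| ≈ 1050 rpm

The coupling torques are internal; angular momentum about the shared axis is conserved.
Moments of inertia: I_A = (26.9)(0.252)² = 1.708 kg·m²; I_B = (3.83)(0.337)² = 0.4350 kg·m².
Taking A's sense as positive: L = (1.708)(1980) − (0.4350)(2580) = 2260 kg·m²·rpm.
Combined I = 1.708 + 0.4350 = 2.143 kg·m².
ω_f = L / I = 2260 / 2.143 = 1055 rpm.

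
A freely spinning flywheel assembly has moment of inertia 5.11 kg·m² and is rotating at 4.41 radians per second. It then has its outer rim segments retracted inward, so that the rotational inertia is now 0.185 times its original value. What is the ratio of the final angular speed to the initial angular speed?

Angular momentum about the spin axis is conserved since the torque about it is zero.
I₂ = 0.185 × 5.11 = 0.9454 kg·m².
ω₂/ω₁ = I₁/I₂ = 5.110 / 0.9454 = 5.405.

ω₂/ω₁ ≈ 5.41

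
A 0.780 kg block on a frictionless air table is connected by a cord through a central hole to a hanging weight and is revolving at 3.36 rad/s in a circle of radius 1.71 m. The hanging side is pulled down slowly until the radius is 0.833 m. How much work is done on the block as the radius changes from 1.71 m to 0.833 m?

No torque about the axis ⇒ m r₁² ω₁ = m r₂² ω₂.
ω₂ = ω₁ (r₁/r₂)² = (3.36)(1.71/0.833)² = 14.16 rad/s.
W = ΔKE = ½m(v₂² − v₁²) = 41.38 J.

W ≈ 41.4 J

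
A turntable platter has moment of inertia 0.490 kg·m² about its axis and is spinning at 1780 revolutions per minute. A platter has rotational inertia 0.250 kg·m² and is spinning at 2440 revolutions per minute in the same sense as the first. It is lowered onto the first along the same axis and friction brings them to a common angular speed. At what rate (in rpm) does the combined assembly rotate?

The coupling torques are internal; angular momentum about the shared axis is conserved.
Taking A's sense as positive: L = (0.4900)(1780) + (0.2500)(2440) = 1482 kg·m²·rpm.
Combined I = 0.4900 + 0.2500 = 0.7400 kg·m².
ω_f = L / I = 1482 / 0.7400 = 2003 rpm.

|ω_f| ≈ 2000 rpm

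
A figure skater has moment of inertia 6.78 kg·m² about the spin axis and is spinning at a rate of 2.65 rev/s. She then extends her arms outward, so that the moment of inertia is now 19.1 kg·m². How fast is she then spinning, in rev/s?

Angular momentum about the spin axis is conserved since the torque about it is zero.
ω₂ = I₁ω₁ / I₂ = (6.780)(2.65 rev/s) / (19.10) = 0.9407 rev/s.

ω₂ ≈ 0.941 rev/s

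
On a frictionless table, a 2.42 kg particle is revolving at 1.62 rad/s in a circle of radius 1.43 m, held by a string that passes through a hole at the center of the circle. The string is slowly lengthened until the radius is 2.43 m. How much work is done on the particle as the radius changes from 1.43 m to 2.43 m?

W ≈ -4.24 J

The constraining force is radial, so m r² ω about the center is conserved.
ω₂ = ω₁ (r₁/r₂)² = (1.62)(1.43/2.43)² = 0.5610 rad/s.
W = ΔKE = ½m(v₂² − v₁²) = -4.245 J.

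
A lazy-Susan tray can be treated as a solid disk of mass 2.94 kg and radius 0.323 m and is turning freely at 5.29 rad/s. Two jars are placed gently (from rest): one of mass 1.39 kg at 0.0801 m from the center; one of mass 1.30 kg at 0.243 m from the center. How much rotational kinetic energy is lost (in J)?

energy lost ≈ 0.769 J

The added mass arrives with no angular momentum about the center, and any external torque about the center is negligible, so the system's angular momentum is conserved.
I_p = ½(2.94)(0.323)² = 0.1534 kg·m².
Added inertia Σmr² = (1.39)(0.0801)² + (1.30)(0.243)² = 0.08568 kg·m²; I_f = 0.1534 + 0.08568 = 0.2390 kg·m².
ω_f = I_p ω_i / I_f = (0.1534)(5.29) / 0.2390 = 3.394 rad/s.
KE_i = ½(0.1534)(5.290 rad/s)² = 2.146 J; KE_f = ½(0.2390)(3.394)² = 1.377 J.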